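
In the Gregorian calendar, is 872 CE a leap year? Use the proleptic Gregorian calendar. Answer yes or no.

872 is divisible by 4 and not by 100, so it is a leap year.

yes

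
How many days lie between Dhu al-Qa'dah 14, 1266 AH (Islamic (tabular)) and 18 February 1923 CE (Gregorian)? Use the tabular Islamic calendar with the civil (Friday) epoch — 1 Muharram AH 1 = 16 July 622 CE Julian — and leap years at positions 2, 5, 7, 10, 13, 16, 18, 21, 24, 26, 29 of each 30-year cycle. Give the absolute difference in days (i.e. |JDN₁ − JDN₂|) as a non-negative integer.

26447

JDN of the first date = 2397022.
JDN of the second date = 2423469.
|2423469 − 2397022| = 26447.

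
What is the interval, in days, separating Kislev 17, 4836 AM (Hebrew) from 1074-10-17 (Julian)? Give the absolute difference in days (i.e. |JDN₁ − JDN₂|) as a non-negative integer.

407

First date → JDN 2114033; second date → JDN 2113626.
The interval is |2114033 − 2113626| = 407 days.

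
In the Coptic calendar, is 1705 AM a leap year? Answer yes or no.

1705 mod 4 = 1; in the Coptic calendar a year is leap when year mod 4 = 3, so it is a common year.

no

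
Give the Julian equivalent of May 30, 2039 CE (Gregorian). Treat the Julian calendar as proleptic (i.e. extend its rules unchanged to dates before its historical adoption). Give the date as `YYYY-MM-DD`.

The Julian–Gregorian offset here is 13 days (Julian trailing).
30 May 2039 Gregorian − 13 days → 17 May 2039 Julian.

2039-05-17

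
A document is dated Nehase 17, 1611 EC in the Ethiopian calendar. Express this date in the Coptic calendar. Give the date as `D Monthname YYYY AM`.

17 Mesori 1335 AM

Julian Day Number of the source date = 2312619.
Converting JDN 2312619 to the Coptic calendar gives 17 Mesori 1335 AM.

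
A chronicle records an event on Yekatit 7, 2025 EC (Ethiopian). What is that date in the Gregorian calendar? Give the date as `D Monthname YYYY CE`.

Both dates share Julian Day Number 2463643; in the Gregorian calendar that is 14 February 2033 CE.

14 February 2033 CE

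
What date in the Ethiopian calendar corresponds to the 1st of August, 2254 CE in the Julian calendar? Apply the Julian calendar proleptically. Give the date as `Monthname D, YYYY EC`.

Both dates share Julian Day Number 2544544; in the Ethiopian calendar that is 8 Nehase 2246 EC.

Nehase 8, 2246 EC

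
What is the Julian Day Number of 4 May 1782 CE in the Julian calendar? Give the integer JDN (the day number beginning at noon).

Equivalently 15 May 1782 (Gregorian).
JDN 2451545 is 1 January 2000 CE (Gregorian); the target day is −79488 days from there, so JDN = 2372057.

2372057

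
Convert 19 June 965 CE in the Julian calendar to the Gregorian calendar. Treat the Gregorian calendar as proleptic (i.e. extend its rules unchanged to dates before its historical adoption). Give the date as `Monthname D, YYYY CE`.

The Julian–Gregorian offset here is 5 days (Julian trailing).
19 June 965 Julian + 5 days → 24 June 965 Gregorian.

June 24, 965 CE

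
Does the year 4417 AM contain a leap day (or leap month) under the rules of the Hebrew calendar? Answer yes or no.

no

Hebrew year 4417 is year 9 of its 19-year Metonic cycle; leap years are at positions 3, 6, 8, 11, 14, 17, 19, so it is a common year (12 months).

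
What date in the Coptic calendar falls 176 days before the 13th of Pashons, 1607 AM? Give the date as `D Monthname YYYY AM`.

17 Hathor 1607 AM

The starting date is JDN 2411873; 2411873 − 176 = 2411697.
JDN 2411697 corresponds to 17 Hathor 1607 AM.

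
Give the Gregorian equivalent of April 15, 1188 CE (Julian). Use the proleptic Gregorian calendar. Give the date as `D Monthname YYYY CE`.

For dates in this range the Gregorian date is 7 days ahead of the Julian.
15 April 1188 Julian + 7 days → 22 April 1188 Gregorian.

22 April 1188 CE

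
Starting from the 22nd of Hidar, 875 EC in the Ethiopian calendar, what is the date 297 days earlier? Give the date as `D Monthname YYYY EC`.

30 Tir 874 EC

The starting date is JDN 2043530; 2043530 − 297 = 2043233.
JDN 2043233 corresponds to 30 Tir 874 EC.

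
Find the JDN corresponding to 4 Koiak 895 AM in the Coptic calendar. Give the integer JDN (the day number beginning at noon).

Equivalently 7 December 1178 (proleptic Gregorian).
JDN 2299161 is 15 October 1582 CE (Gregorian); the target day is −147505 days from there, so JDN = 2151656.

2151656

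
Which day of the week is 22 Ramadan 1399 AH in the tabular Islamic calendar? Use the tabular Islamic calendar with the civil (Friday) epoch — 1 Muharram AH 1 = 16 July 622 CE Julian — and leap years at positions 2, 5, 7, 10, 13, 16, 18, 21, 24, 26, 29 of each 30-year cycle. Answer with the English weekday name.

In the Gregorian calendar this is 16 August 1979 (JDN 2444102).
2444102 ≡ 3 (mod 7); counting from Monday = 0 gives Thursday.

Thursday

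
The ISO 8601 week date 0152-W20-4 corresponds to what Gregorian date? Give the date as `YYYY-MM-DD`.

0152-05-18

ISO week 1 of 152 is the week containing the first Thursday of 152.
Week 20, day 4 (Thursday) lands on 0152-05-18.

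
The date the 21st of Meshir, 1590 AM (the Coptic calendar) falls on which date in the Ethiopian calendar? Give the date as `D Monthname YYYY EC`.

The source date corresponds to 27 February 1874 in the Gregorian calendar (JDN 2405582).
That day falls on 21 Yekatit 1866 EC in the Ethiopian calendar.

21 Yekatit 1866 EC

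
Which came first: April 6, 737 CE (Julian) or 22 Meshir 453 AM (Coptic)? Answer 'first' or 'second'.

second

The two dates have Julian Day Numbers 1990343 and 1990294 respectively.
Since 1990294 < 1990343, the second date comes first.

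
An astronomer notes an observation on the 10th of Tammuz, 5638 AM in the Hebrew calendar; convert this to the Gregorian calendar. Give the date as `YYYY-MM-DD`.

1878-07-11

Both dates share Julian Day Number 2407177; in the Gregorian calendar that is 11 July 1878 CE.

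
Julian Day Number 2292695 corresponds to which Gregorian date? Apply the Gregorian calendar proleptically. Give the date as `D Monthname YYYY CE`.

31 January 1565 CE

Counting from JDN 2299161 = 15 Oct 1582 gives an offset of -6466 days.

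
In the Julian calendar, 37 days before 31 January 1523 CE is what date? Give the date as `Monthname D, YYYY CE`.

December 25, 1522 CE

JDN of 31 January 1523 CE = 2277364.
2277364 − 37 = 2277327.
JDN 2277327 in the Julian calendar is December 25, 1522 CE.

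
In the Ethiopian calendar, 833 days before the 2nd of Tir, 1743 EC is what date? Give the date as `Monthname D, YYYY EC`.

JDN of the 2nd of Tir, 1743 EC = 2360607.
2360607 − 833 = 2359774.
JDN 2359774 in the Ethiopian calendar is Meskerem 19, 1741 EC.

Meskerem 19, 1741 EC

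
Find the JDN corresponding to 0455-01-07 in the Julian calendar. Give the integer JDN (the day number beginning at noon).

In the proleptic Gregorian calendar the same day is 8 January 455.
JDN 2400001 is 17 November 1858 CE (Gregorian), MJD 0; the target day is −512748 days from there, so JDN = 1887253.

1887253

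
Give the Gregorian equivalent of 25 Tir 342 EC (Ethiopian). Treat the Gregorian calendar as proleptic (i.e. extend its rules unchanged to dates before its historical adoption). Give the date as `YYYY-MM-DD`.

Both dates share Julian Day Number 1848915; in the Gregorian calendar that is 21 January 350 CE.

0350-01-21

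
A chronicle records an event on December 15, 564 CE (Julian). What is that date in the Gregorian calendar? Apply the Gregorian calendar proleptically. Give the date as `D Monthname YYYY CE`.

At this point the Julian calendar is 2 days behind the Gregorian.
15 December 564 Julian + 2 days → 17 December 564 Gregorian.

17 December 564 CE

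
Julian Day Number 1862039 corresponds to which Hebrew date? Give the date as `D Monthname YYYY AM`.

8 Tevet 4146 AM

The proleptic Gregorian equivalent of JDN 1862039 is 27 December 385.
In the Hebrew calendar that day is 8 Tevet 4146 AM.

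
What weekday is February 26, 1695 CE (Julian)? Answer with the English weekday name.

This is JDN 2340213 (8 March 1695 Gregorian).
JDN 2340213 mod 7 = 1, and JDN 0 was a Monday, so this is a Tuesday.

Tuesday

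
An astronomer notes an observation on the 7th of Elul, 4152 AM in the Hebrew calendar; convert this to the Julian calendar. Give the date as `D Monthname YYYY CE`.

Julian Day Number of the source date = 1864460.
Converting JDN 1864460 to the Julian calendar gives 12 August 392 CE.

12 August 392 CE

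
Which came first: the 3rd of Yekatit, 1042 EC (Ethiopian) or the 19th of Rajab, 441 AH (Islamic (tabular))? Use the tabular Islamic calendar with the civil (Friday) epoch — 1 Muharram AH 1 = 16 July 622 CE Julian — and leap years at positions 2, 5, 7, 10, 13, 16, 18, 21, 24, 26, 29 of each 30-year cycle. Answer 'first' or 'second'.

second

First date → JDN 2104598; second date → JDN 2104556.
JDN 2104556 < JDN 2104598, so the second date is earlier.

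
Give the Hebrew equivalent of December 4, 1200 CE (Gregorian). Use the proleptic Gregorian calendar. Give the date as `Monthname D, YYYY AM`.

Kislev 18, 4961 AM

Julian Day Number of the source date = 2159689.
Converting JDN 2159689 to the Hebrew calendar gives 18 Kislev 4961 AM.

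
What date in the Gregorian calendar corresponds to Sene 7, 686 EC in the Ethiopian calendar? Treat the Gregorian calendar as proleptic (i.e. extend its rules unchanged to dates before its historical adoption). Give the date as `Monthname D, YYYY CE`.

June 4, 694 CE

Both dates share Julian Day Number 1974693; in the Gregorian calendar that is 4 June 694 CE.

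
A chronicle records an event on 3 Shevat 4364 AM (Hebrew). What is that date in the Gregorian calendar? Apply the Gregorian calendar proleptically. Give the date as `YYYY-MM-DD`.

0604-01-13

Julian Day Number of the source date = 1941678.
Converting JDN 1941678 to the Gregorian calendar gives 13 January 604 CE.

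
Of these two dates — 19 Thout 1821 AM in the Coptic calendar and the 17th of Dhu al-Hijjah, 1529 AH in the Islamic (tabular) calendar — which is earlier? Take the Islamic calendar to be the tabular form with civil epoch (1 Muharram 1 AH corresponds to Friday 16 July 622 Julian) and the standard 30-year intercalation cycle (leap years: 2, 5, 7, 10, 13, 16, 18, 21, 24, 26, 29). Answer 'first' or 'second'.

first

Converting both to JDN: 2489803 vs 2490253; the smaller is the first.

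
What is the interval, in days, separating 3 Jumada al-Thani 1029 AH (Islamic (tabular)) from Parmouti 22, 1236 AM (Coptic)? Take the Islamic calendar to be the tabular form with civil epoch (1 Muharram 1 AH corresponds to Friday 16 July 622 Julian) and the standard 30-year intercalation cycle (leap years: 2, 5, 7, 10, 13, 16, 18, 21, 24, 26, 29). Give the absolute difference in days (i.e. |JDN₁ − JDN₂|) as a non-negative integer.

First date → JDN 2312879; second date → JDN 2276345.
The interval is |2312879 − 2276345| = 36534 days.

36534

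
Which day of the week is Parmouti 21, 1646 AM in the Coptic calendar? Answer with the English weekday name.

This is JDN 2426096 (29 April 1930 Gregorian).
2426096 ≡ 1 (mod 7); counting from Monday = 0 gives Tuesday.

Tuesday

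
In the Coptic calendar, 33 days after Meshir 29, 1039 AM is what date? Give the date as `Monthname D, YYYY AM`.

Counting 33 days forward from JDN 2204337 reaches JDN 2204370, which is Parmouti 2, 1039 AM.

Parmouti 2, 1039 AM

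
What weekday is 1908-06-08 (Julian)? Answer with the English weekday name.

Equivalently 21 June 1908 Gregorian, JDN 2418114.
Since JDN mod 7 = 6 (0 = Monday), the day is Sunday.

Sunday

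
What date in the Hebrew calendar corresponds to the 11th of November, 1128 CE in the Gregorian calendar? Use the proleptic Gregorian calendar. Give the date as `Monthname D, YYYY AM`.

Julian Day Number of the source date = 2133368.
Converting JDN 2133368 to the Hebrew calendar gives 10 Kislev 4889 AM.

Kislev 10, 4889 AM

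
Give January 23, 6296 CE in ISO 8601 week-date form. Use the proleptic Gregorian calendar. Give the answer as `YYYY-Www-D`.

6296-W04-4

The weekday is Thursday (ISO weekday 4).
That Thursday belongs to ISO week 4 of ISO year 6296.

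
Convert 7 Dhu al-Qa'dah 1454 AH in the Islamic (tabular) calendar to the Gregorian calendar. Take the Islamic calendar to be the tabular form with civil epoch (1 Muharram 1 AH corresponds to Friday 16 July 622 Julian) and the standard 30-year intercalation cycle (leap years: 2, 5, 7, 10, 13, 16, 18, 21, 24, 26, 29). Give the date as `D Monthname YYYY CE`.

Both dates share Julian Day Number 2463636; in the Gregorian calendar that is 7 February 2033 CE.

7 February 2033 CE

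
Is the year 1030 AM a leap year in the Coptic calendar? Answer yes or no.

1030 mod 4 = 2; in the Coptic calendar a year is leap when year mod 4 = 3, so it is a common year.

no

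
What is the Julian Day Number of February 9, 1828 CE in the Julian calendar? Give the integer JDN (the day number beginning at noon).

Equivalently 21 February 1828 (Gregorian).
JDN 2451545 is 1 January 2000 CE (Gregorian); the target day is −62771 days from there, so JDN = 2388774.

2388774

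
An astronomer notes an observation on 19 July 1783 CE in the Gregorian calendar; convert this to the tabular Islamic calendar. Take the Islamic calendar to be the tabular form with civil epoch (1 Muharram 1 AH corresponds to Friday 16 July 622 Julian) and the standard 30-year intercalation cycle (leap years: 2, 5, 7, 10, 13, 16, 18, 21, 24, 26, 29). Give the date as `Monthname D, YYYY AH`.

Sha'ban 18, 1197 AH

Julian Day Number of the source date = 2372487.
Converting JDN 2372487 to the tabular Islamic calendar gives 18 Sha'ban 1197 AH.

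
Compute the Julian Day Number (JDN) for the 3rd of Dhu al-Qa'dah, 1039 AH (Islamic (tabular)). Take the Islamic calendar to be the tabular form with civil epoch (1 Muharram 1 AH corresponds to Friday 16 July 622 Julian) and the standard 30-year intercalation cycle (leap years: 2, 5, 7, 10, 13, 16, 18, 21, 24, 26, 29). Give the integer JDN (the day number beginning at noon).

2316570

Equivalently 14 June 1630 (Gregorian).
JDN 2299161 is 15 October 1582 CE (Gregorian); the target day is +17409 days from there, so JDN = 2316570.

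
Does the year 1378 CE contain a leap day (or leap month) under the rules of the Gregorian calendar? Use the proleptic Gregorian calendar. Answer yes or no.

1378 is not divisible by 4, so it is a common year.

no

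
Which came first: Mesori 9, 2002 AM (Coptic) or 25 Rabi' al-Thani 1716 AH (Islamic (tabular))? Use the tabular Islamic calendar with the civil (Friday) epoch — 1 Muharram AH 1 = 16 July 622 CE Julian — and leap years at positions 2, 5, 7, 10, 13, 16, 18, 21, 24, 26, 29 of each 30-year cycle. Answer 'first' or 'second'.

first

First date → JDN 2556233; second date → JDN 2556292.
JDN 2556233 < JDN 2556292, so the first date is earlier.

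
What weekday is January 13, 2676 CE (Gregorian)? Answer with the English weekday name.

Thursday

JDN 2698461 mod 7 = 3, and JDN 0 was a Monday, so this is a Thursday.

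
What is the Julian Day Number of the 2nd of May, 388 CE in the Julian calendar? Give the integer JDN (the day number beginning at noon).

1862897

In the proleptic Gregorian calendar the same day is 3 May 388.
JDN 2299161 is 15 October 1582 CE (Gregorian); the target day is −436264 days from there, so JDN = 1862897.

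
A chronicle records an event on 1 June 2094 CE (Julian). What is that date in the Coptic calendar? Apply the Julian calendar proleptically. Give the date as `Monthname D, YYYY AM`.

Julian Day Number of the source date = 2486043.
Converting JDN 2486043 to the Coptic calendar gives 7 Paoni 1810 AM.

Paoni 7, 1810 AM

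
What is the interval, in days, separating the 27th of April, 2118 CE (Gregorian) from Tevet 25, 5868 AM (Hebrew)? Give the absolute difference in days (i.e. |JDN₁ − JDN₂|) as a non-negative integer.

3761

JDN of the first date = 2494760.
JDN of the second date = 2490999.
|2490999 − 2494760| = 3761.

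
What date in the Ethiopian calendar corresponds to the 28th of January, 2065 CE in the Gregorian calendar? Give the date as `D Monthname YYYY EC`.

20 Tir 2057 EC

Julian Day Number of the source date = 2475314.
Converting JDN 2475314 to the Ethiopian calendar gives 20 Tir 2057 EC.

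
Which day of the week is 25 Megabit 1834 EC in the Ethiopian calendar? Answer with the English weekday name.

Saturday

Equivalently 2 April 1842 Gregorian, JDN 2393928.
JDN 2393928 mod 7 = 5, and JDN 0 was a Monday, so this is a Saturday.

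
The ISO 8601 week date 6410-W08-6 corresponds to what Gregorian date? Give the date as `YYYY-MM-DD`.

6410-02-27

ISO week 1 of 6410 is the week containing the first Thursday of 6410.
Week 8, day 6 (Saturday) lands on 6410-02-27.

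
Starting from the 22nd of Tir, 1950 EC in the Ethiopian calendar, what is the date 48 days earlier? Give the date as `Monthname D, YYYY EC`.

Tahsas 4, 1950 EC

The starting date is JDN 2436234; 2436234 − 48 = 2436186.
JDN 2436186 corresponds to Tahsas 4, 1950 EC.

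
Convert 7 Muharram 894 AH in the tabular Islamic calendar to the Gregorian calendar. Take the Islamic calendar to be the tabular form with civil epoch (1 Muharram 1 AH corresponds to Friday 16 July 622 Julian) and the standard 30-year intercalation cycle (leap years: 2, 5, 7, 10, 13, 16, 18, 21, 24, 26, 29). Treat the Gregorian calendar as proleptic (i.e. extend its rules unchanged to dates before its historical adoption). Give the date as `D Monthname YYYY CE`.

Both dates share Julian Day Number 2264895; in the Gregorian calendar that is 20 December 1488 CE.

20 December 1488 CE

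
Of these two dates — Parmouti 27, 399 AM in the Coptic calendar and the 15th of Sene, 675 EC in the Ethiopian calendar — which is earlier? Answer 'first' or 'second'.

The two dates have Julian Day Numbers 1970635 and 1970683 respectively.
Since 1970635 < 1970683, the first date comes first.

first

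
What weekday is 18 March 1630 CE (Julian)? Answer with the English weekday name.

Thursday

In the Gregorian calendar this is 28 March 1630 (JDN 2316492).
2316492 ≡ 3 (mod 7); counting from Monday = 0 gives Thursday.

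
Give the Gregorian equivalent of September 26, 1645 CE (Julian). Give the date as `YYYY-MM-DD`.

1645-10-06

At this point the Julian calendar is 10 days behind the Gregorian.
26 September 1645 Julian + 10 days → 6 October 1645 Gregorian.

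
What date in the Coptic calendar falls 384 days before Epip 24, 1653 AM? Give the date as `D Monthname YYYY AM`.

5 Epip 1652 AM

The starting date is JDN 2428746; 2428746 − 384 = 2428362.
JDN 2428362 corresponds to 5 Epip 1652 AM.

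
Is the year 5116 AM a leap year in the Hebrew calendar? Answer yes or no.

no

Hebrew year 5116 is year 5 of its 19-year Metonic cycle; leap years are at positions 3, 6, 8, 11, 14, 17, 19, so it is a common year (12 months).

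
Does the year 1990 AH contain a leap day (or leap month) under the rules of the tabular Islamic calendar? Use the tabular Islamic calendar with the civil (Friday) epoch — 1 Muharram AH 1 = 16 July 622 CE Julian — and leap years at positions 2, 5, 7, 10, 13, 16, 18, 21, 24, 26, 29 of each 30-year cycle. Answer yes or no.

yes

Year 1990 AH is year 10 of its 30-year cycle; leap positions are 2, 5, 7, 10, 13, 16, 18, 21, 24, 26, 29, so it is a leap year (355 days).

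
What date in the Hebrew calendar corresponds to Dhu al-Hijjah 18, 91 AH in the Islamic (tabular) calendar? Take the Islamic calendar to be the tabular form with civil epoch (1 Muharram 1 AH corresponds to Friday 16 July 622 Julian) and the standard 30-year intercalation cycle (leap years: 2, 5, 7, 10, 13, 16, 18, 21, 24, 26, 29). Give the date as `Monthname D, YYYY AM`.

Cheshvan 19, 4471 AM

Both dates share Julian Day Number 1980675; in the Hebrew calendar that is 19 Cheshvan 4471 AM.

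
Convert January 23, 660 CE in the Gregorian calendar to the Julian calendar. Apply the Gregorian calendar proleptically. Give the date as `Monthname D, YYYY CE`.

For dates in this range the Gregorian date is 3 days ahead of the Julian.
23 January 660 Gregorian − 3 days → 20 January 660 Julian.

January 20, 660 CE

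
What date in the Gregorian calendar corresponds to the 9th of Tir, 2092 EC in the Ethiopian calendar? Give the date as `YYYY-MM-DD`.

Both dates share Julian Day Number 2488087; in the Gregorian calendar that is 18 January 2100 CE.

2100-01-18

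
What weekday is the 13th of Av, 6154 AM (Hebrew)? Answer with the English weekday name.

Wednesday

This is JDN 2595672 (10 August 2394 Gregorian).
2595672 ≡ 2 (mod 7); counting from Monday = 0 gives Wednesday.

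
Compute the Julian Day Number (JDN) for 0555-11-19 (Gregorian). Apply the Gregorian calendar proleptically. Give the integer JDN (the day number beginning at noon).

JDN 2451545 is 1 January 2000 CE (Gregorian); the target day is −527453 days from there, so JDN = 1924092.

1924092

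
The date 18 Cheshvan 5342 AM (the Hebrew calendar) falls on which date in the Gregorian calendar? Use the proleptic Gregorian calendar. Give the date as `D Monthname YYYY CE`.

25 October 1581 CE

Both dates share Julian Day Number 2298806; in the Gregorian calendar that is 25 October 1581 CE.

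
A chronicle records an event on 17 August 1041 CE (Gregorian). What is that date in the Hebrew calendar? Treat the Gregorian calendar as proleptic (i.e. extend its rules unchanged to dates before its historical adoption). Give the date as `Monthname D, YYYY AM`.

Elul 10, 4801 AM

Julian Day Number of the source date = 2101506.
Converting JDN 2101506 to the Hebrew calendar gives 10 Elul 4801 AM.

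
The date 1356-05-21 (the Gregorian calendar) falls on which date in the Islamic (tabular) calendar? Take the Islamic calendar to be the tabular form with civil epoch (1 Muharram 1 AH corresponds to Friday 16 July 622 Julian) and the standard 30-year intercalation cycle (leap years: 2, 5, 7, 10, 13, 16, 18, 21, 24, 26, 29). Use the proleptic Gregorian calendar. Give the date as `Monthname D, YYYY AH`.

Julian Day Number of the source date = 2216470.
Converting JDN 2216470 to the tabular Islamic calendar gives 12 Jumada al-Awwal 757 AH.

Jumada al-Awwal 12, 757 AH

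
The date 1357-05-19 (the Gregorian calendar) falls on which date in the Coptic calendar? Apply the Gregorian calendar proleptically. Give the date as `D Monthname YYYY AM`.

16 Pashons 1073 AM

Julian Day Number of the source date = 2216833.
Converting JDN 2216833 to the Coptic calendar gives 16 Pashons 1073 AM.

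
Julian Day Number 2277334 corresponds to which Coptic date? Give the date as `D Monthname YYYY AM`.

6 Tobi 1239 AM

JDN 2277334 is 11 January 1523 in the proleptic Gregorian calendar.
In the Coptic calendar that day is 6 Tobi 1239 AM.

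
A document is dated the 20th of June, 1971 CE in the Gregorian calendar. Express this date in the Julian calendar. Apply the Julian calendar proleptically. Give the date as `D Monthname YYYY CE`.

At this point the Julian calendar is 13 days behind the Gregorian.
20 June 1971 Gregorian − 13 days → 7 June 1971 Julian.

7 June 1971 CE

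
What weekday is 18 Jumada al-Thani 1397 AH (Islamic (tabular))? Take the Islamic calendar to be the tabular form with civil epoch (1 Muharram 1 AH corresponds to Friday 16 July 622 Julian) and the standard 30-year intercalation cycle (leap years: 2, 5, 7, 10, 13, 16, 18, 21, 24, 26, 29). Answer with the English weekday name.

Monday

Equivalently 6 June 1977 Gregorian, JDN 2443301.
JDN 2443301 mod 7 = 0, and JDN 0 was a Monday, so this is a Monday.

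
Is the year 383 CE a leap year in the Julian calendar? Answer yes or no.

383 mod 4 = 3, so it is a common year in the Julian calendar.

no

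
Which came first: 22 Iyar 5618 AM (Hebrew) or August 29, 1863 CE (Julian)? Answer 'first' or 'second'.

The two dates have Julian Day Numbers 2399806 and 2401759 respectively.
Since 2399806 < 2401759, the first date comes first.

first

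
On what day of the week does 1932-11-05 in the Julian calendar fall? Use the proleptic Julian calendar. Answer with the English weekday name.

Equivalently 18 November 1932 Gregorian, JDN 2427030.
Since JDN mod 7 = 4 (0 = Monday), the day is Friday.

Friday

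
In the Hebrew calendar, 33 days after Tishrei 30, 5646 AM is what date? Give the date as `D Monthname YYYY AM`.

3 Kislev 5646 AM

The starting date is JDN 2409824; 2409824 + 33 = 2409857.
JDN 2409857 corresponds to 3 Kislev 5646 AM.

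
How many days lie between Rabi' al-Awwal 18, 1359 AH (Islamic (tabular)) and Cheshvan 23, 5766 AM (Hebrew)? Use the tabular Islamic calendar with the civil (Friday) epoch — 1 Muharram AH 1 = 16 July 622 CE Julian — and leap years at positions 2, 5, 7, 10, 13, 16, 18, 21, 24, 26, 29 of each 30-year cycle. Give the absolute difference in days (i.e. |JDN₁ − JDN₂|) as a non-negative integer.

23954

First date → JDN 2429746; second date → JDN 2453700.
The interval is |2429746 − 2453700| = 23954 days.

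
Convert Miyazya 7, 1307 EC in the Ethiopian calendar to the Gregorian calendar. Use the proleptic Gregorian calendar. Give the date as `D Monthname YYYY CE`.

10 April 1315 CE

Julian Day Number of the source date = 2201453.
Converting JDN 2201453 to the Gregorian calendar gives 10 April 1315 CE.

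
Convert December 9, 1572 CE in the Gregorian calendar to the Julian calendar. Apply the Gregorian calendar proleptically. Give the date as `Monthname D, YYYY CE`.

At this point the Julian calendar is 10 days behind the Gregorian.
9 December 1572 Gregorian − 10 days → 29 November 1572 Julian.

November 29, 1572 CE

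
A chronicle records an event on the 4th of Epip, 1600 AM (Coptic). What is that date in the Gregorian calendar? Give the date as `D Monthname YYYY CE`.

Julian Day Number of the source date = 2409368.
Converting JDN 2409368 to the Gregorian calendar gives 10 July 1884 CE.

10 July 1884 CE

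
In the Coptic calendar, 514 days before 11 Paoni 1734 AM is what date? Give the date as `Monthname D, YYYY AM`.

The starting date is JDN 2458288; 2458288 − 514 = 2457774.
JDN 2457774 corresponds to Tobi 12, 1733 AM.

Tobi 12, 1733 AM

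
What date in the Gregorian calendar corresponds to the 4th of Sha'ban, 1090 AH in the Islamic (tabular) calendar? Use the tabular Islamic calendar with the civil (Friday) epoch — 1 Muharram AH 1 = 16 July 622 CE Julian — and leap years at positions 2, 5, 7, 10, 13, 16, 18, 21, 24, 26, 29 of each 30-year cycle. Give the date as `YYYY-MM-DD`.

1679-09-10

Julian Day Number of the source date = 2334555.
Converting JDN 2334555 to the Gregorian calendar gives 10 September 1679 CE.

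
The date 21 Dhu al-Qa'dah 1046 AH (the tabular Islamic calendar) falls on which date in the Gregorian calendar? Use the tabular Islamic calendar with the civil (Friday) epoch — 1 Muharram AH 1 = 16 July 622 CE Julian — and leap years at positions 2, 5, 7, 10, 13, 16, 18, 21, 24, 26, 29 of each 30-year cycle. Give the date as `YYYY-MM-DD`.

Both dates share Julian Day Number 2319068; in the Gregorian calendar that is 16 April 1637 CE.

1637-04-16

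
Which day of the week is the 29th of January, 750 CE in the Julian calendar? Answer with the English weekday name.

Thursday

In the proleptic Gregorian calendar this is 2 February 750 (JDN 1995024).
Since JDN mod 7 = 3 (0 = Monday), the day is Thursday.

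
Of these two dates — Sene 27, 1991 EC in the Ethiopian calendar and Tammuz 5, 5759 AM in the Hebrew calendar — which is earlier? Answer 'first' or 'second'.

second

Converting both to JDN: 2451364 vs 2451349; the smaller is the second.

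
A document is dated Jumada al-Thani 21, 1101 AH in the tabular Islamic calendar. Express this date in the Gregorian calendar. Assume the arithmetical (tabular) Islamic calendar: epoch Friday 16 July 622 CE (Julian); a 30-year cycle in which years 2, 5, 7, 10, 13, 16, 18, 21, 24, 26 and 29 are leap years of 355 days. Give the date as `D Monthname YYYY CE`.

Julian Day Number of the source date = 2338411.
Converting JDN 2338411 to the Gregorian calendar gives 1 April 1690 CE.

1 April 1690 CE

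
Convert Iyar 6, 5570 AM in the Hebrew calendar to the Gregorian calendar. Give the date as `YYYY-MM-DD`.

1810-05-10

Both dates share Julian Day Number 2382278; in the Gregorian calendar that is 10 May 1810 CE.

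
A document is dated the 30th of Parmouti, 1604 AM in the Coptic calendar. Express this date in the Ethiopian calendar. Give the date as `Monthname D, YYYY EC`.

Both dates share Julian Day Number 2410765; in the Ethiopian calendar that is 30 Miyazya 1880 EC.

Miyazya 30, 1880 EC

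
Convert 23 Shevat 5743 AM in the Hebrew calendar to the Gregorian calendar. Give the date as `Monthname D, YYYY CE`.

February 6, 1983 CE

Both dates share Julian Day Number 2445372; in the Gregorian calendar that is 6 February 1983 CE.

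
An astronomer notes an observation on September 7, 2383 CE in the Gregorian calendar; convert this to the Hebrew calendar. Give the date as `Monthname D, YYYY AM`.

Elul 8, 6143 AM

Both dates share Julian Day Number 2591682; in the Hebrew calendar that is 8 Elul 6143 AM.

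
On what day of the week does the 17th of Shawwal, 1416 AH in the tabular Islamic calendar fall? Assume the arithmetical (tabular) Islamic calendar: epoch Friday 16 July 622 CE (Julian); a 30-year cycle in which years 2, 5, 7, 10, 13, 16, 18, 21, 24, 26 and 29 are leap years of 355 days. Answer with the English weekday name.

This is JDN 2450151 (8 March 1996 Gregorian).
Since JDN mod 7 = 4 (0 = Monday), the day is Friday.

Friday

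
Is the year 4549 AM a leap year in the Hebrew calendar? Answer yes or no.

Hebrew year 4549 is year 8 of its 19-year Metonic cycle; leap years are at positions 3, 6, 8, 11, 14, 17, 19, so it is a leap year (13 months).

yes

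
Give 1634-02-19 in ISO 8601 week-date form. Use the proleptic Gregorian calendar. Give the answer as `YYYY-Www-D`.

The weekday is Sunday (ISO weekday 7).
That Sunday belongs to ISO week 7 of ISO year 1634.

1634-W07-7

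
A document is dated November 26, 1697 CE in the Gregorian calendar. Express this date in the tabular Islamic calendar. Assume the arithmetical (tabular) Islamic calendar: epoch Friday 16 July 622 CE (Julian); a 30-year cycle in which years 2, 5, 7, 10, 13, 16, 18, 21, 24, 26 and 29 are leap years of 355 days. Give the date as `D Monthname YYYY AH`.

12 Jumada al-Awwal 1109 AH

Julian Day Number of the source date = 2341207.
Converting JDN 2341207 to the tabular Islamic calendar gives 12 Jumada al-Awwal 1109 AH.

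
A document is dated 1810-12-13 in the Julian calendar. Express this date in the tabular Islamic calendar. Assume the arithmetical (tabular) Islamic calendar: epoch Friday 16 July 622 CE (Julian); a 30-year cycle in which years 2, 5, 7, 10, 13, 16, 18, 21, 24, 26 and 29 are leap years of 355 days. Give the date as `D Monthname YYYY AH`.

28 Dhu al-Qa'dah 1225 AH

Both dates share Julian Day Number 2382507; in the tabular Islamic calendar that is 28 Dhu al-Qa'dah 1225 AH.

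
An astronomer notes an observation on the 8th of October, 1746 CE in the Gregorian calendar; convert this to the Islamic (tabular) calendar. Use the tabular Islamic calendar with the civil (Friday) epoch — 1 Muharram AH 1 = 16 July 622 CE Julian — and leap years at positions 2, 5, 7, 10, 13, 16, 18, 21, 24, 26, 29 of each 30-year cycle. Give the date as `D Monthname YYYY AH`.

Both dates share Julian Day Number 2359054; in the tabular Islamic calendar that is 22 Ramadan 1159 AH.

22 Ramadan 1159 AH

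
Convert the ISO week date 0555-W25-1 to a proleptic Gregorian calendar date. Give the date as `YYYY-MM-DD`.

ISO week 1 of 555 is the week containing the first Thursday of 555.
Week 25, day 1 (Monday) lands on 0555-06-16.

0555-06-16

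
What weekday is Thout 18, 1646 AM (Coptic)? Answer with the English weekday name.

Saturday

This is JDN 2425883 (28 September 1929 Gregorian).
JDN 2425883 mod 7 = 5, and JDN 0 was a Monday, so this is a Saturday.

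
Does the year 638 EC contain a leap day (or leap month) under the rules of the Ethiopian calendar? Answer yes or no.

638 mod 4 = 2; in the Ethiopian calendar a year is leap when year mod 4 = 3, so it is a common year.

no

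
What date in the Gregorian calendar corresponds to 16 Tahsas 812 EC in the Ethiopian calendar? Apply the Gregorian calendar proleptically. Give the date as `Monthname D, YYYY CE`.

Both dates share Julian Day Number 2020544; in the Gregorian calendar that is 17 December 819 CE.

December 17, 819 CE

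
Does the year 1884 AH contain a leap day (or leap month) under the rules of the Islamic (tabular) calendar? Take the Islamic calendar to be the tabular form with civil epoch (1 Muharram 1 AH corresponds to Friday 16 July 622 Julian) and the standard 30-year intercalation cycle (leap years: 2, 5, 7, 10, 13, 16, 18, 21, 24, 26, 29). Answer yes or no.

Year 1884 AH is year 24 of its 30-year cycle; leap positions are 2, 5, 7, 10, 13, 16, 18, 21, 24, 26, 29, so it is a leap year (355 days).

yes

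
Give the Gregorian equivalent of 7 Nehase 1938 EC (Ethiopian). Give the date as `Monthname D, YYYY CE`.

August 13, 1946 CE

Both dates share Julian Day Number 2432046; in the Gregorian calendar that is 13 August 1946 CE.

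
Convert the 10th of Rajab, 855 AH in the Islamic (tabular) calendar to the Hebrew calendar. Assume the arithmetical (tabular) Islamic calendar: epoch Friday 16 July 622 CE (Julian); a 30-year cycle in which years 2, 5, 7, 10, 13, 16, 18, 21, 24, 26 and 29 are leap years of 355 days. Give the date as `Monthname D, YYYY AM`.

Elul 10, 5211 AM

The source date corresponds to 17 August 1451 in the proleptic Gregorian calendar (JDN 2251255).
That day falls on 10 Elul 5211 AM in the Hebrew calendar.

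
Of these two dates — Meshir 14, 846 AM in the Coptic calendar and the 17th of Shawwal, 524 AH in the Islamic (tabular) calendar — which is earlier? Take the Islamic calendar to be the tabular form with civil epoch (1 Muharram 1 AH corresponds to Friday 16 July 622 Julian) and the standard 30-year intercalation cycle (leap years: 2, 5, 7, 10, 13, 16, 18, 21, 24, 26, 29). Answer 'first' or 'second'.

first

Converting both to JDN: 2133829 vs 2134056; the smaller is the first.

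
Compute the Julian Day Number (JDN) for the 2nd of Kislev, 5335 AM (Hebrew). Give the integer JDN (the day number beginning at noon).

In the proleptic Gregorian calendar the same day is 25 November 1574.
JDN 2400001 is 17 November 1858 CE (Gregorian), MJD 0; the target day is −103721 days from there, so JDN = 2296280.

2296280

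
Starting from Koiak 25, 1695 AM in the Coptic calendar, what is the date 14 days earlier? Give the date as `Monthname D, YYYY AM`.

Koiak 11, 1695 AM

JDN of Koiak 25, 1695 AM = 2443877.
2443877 − 14 = 2443863.
JDN 2443863 in the Coptic calendar is Koiak 11, 1695 AM.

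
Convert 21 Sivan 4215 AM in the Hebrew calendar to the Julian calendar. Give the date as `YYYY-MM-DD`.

Both dates share Julian Day Number 1887389; in the Julian calendar that is 23 May 455 CE.

0455-05-23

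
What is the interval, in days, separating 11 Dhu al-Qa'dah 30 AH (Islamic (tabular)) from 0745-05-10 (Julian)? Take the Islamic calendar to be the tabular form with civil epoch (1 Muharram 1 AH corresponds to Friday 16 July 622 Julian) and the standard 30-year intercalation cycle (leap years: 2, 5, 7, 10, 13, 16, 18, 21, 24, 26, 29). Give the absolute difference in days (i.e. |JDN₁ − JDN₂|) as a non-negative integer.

34277

JDN of the first date = 1959022.
JDN of the second date = 1993299.
|1993299 − 1959022| = 34277.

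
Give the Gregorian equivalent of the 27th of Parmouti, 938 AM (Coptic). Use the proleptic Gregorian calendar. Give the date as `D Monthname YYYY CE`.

29 April 1222 CE

Both dates share Julian Day Number 2167505; in the Gregorian calendar that is 29 April 1222 CE.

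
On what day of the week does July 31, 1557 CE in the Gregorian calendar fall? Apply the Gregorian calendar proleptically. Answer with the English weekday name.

Wednesday

2289954 ≡ 2 (mod 7); counting from Monday = 0 gives Wednesday.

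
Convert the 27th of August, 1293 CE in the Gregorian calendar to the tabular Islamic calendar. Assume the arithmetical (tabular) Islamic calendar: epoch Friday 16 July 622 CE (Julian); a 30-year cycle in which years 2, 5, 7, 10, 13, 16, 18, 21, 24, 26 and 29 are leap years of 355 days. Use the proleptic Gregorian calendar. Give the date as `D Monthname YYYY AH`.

Julian Day Number of the source date = 2193558.
Converting JDN 2193558 to the tabular Islamic calendar gives 16 Ramadan 692 AH.

16 Ramadan 692 AH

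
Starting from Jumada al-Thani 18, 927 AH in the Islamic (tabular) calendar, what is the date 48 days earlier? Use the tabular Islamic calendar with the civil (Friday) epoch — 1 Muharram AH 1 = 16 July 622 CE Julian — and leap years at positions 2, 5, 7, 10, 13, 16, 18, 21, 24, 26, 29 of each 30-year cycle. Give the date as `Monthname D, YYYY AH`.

Rabi' al-Thani 29, 927 AH

Counting 48 days back from JDN 2276749 reaches JDN 2276701, which is Rabi' al-Thani 29, 927 AH.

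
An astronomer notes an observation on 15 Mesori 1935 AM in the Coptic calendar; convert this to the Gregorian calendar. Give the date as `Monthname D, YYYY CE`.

August 23, 2219 CE

Julian Day Number of the source date = 2531767.
Converting JDN 2531767 to the Gregorian calendar gives 23 August 2219 CE.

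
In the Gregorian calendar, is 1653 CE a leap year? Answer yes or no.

1653 is not divisible by 4, so it is a common year.

no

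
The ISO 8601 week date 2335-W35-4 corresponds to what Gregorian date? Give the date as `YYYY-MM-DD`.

ISO week 1 of 2335 is the week containing the first Thursday of 2335.
Week 35, day 4 (Thursday) lands on 2335-08-29.

2335-08-29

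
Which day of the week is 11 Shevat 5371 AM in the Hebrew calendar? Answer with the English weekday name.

Tuesday

This is JDN 2309490 (25 January 1611 Gregorian).
2309490 ≡ 1 (mod 7); counting from Monday = 0 gives Tuesday.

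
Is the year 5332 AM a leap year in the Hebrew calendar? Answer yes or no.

Hebrew year 5332 is year 12 of its 19-year Metonic cycle; leap years are at positions 3, 6, 8, 11, 14, 17, 19, so it is a common year (12 months).

no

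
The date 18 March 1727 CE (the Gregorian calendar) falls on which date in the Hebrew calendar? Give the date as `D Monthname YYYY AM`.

25 Adar 5487 AM

Both dates share Julian Day Number 2351910; in the Hebrew calendar that is 25 Adar 5487 AM.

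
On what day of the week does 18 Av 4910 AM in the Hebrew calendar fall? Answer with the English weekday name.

This is JDN 2141319 (19 August 1150 Gregorian).
2141319 ≡ 5 (mod 7); counting from Monday = 0 gives Saturday.

Saturday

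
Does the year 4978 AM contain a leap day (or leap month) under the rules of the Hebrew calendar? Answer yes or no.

Hebrew year 4978 is year 19 of its 19-year Metonic cycle; leap years are at positions 3, 6, 8, 11, 14, 17, 19, so it is a leap year (13 months).

yes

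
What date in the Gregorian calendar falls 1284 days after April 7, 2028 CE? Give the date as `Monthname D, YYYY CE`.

JDN of April 7, 2028 CE = 2461869.
2461869 + 1284 = 2463153.
JDN 2463153 in the Gregorian calendar is October 13, 2031 CE.

October 13, 2031 CE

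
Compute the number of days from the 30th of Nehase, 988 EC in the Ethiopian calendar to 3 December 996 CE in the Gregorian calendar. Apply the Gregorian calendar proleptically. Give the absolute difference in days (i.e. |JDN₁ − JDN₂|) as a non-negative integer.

97

First date → JDN 2085082; second date → JDN 2085179.
The interval is |2085082 − 2085179| = 97 days.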